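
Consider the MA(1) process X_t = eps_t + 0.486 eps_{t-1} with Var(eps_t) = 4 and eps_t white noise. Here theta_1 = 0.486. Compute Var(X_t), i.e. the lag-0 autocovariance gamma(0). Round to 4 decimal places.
\gamma(0) = 4.9448

For an MA(q) process X_t = eps_t + sum_i theta_i eps_{t-i} with
Var(eps_t) = sigma^2, the variance is
  gamma(0) = sigma^2 * (1 + sum_i theta_i^2).
  sum_i theta_i^2 = (0.486)^2 = 0.236196.
  gamma(0) = 4 * (1 + 0.236196) = 4 * 1.236196 = 4.944784, which rounds to 4.9448.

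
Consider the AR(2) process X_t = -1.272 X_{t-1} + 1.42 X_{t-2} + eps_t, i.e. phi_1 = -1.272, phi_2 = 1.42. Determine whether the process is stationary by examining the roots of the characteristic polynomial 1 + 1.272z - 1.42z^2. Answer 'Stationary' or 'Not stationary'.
\text{Not stationary}

The AR(p) characteristic polynomial is P(z) = 1 + 1.272z - 1.42z^2.
Stationarity requires all roots to lie outside the unit circle, i.e. |z| > 1 for every root.
Set 1 + (1.272) z + (-1.42) z^2 = 0, i.e. a z^2 + b z + c = 0 with a = -1.42, b = 1.272, c = 1.
Discriminant D = b^2 - 4ac = (1.272)^2 - 4*(-1.42)*1 = 1.617984 - (-5.68) = 7.297984.
D >= 0, so the roots are real: z = (-b +/- sqrt(D)) / (2a) = (-1.272 +/- 2.701478) / (-2.84).
  z_1 = (-1.272 + 2.701478) / (-2.84) = -0.5033,   |z_1| = 0.5033.
  z_2 = (-1.272 - 2.701478) / (-2.84) = 1.3991,   |z_2| = 1.3991.
Moduli of all roots: 0.5033, 1.3991.
All moduli strictly greater than 1? No.
Verdict: Not stationary.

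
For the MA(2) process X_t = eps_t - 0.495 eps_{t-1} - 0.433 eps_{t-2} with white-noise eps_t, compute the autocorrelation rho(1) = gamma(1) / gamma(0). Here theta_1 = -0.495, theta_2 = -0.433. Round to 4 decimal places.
\rho(1) = -0.1959

For an MA(q) process with theta_0 = 1, the autocovariance is
  gamma(k) = sigma^2 * sum_{i=0..q-k} theta_i * theta_{i+k},
and rho(k) = gamma(k) / gamma(0). Sigma^2 cancels.
  numerator   = (1)*(-0.495) + (-0.495)*(-0.433) = -0.280665.
  denominator = (1)^2 + (-0.495)^2 + (-0.433)^2 = 1.432514.
  rho(1) = -0.280665 / 1.432514 = -0.1959.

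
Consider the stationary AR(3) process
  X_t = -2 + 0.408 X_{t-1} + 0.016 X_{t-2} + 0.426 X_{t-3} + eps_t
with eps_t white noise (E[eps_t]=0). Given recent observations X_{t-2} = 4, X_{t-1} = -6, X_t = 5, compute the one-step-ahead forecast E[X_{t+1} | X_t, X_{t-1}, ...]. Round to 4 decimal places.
E[X_{t+1} \mid \mathcal F_t] = 1.6480

For an AR(p) model X_t = c + sum_i phi_i X_{t-i} + eps_t, the
one-step-ahead conditional mean is
  E[X_{t+1} | X_t, ...] = c + sum_i phi_i X_{t+1-i}.
Substitute known values:
  E[X_{t+1} | ...] = -2 + (0.408) * (5) + (0.016) * (-6) + (0.426) * (4)
                   = 1.6480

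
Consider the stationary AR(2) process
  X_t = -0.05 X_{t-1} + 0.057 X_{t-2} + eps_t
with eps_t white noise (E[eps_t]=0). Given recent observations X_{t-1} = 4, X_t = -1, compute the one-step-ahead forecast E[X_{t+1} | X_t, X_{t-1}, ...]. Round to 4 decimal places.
E[X_{t+1} \mid \mathcal F_t] = 0.2780

For an AR(p) model X_t = c + sum_i phi_i X_{t-i} + eps_t, the
one-step-ahead conditional mean is
  E[X_{t+1} | X_t, ...] = c + sum_i phi_i X_{t+1-i}.
Substitute known values:
  E[X_{t+1} | ...] = (-0.05) * (-1) + (0.057) * (4)
                   = 0.2780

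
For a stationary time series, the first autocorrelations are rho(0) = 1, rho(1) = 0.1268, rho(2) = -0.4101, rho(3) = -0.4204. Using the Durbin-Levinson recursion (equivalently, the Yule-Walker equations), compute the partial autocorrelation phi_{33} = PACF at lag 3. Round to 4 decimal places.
\phi_{33} = -0.3640

The PACF at lag k is phi_{kk}, the last component of the solution
to the Yule-Walker system G_k phi = r_k where
  (G_k)_{ij} = rho(|i - j|), (r_k)_i = rho(i), i,j = 1..k.
Equivalently, Durbin-Levinson gives phi_{kk} iteratively:
  phi_{11} = rho(1)
  phi_{kk} = [rho(k) - sum_{j=1..k-1} phi_{k-1,j} rho(k-j)]
            / [1 - sum_{j=1..k-1} phi_{k-1,j} rho(j)],
  phi_{k,j} = phi_{k-1,j} - phi_{kk} phi_{k-1,k-j},  j = 1..k-1.
Step k = 1:
  phi_11 = rho(1) = 0.1268.
Step k = 2:
  phi_22 = [rho(2) - phi_11 rho(1)] / [1 - phi_11 rho(1)] = [-0.4101 - (0.1268)(0.1268)] / [1 - (0.1268)(0.1268)]
         = -0.42617824 / 0.98392176 = -0.433142.
  Update: phi_21 = phi_11 - phi_22 phi_11 = 0.1268 - (-0.433142)(0.1268) = 0.181722.
Step k = 3:
  phi_33 = [rho(3) - phi_21 rho(2) - phi_22 rho(1)] / [1 - phi_21 rho(1) - phi_22 rho(2)]
    numerator   = -0.4204 - (0.181722)(-0.4101) - (-0.433142)(0.1268) = -0.29095316
    denominator = 1 - (0.181722)(0.1268) - (-0.433142)(-0.4101) = 0.79932589
  phi_33 = -0.29095316 / 0.79932589 = -0.364.
Therefore phi_{33} = -0.3640.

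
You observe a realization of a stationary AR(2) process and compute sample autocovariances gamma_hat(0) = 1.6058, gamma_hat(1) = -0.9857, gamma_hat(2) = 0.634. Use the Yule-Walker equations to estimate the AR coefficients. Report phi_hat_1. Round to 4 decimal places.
\hat\phi_{1} = -0.5961

The Yule-Walker equations for an AR(p) process read, in matrix form,
  Gamma_p phi = r_p,   with   (Gamma_p)_{ij} = gamma(|i - j|),
                       (r_p)_i = gamma(i),   i,j = 1..p.
Substitute the sample gammas (Toeplitz matrix and right-hand side of size 2):
  Gamma_p = [[1.6058, -0.9857], [-0.9857, 1.6058]]
  r_p     = [-0.9857, 0.634]
Written out:
  1.6058 phi_1 - 0.9857 phi_2 = -0.9857
  -0.9857 phi_1 + 1.6058 phi_2 = 0.634
Solve by Cramer's rule:
  det = gamma(0)^2 - gamma(1)^2 = (1.6058)^2 - (-0.9857)^2 = 2.57859364 - 0.97160449 = 1.60698915
  phi_hat_1 = [gamma(1) gamma(0) - gamma(1) gamma(2)] / det = [(-0.9857)(1.6058) - (-0.9857)(0.634)] / 1.60698915 = -0.95790326 / 1.60698915 = -0.5961
  phi_hat_2 = [gamma(0) gamma(2) - gamma(1)^2] / det = [(1.6058)(0.634) - (-0.9857)^2] / 1.60698915 = 0.04647271 / 1.60698915 = 0.0289
So phi_hat = [-0.5961, 0.0289].
Therefore phi_hat_1 = -0.5961.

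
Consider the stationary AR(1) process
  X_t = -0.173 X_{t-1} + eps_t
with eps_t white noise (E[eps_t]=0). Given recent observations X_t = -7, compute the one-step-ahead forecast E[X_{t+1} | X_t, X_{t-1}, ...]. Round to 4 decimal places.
E[X_{t+1} \mid \mathcal F_t] = 1.2110

For an AR(p) model X_t = c + sum_i phi_i X_{t-i} + eps_t, the
one-step-ahead conditional mean is
  E[X_{t+1} | X_t, ...] = c + sum_i phi_i X_{t+1-i}.
Substitute known values:
  E[X_{t+1} | ...] = (-0.173) * (-7)
                   = 1.2110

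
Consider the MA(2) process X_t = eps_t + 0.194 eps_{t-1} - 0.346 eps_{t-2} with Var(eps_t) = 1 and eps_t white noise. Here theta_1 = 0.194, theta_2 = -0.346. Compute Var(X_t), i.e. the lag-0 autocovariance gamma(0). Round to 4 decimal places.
\gamma(0) = 1.1574

For an MA(q) process X_t = eps_t + sum_i theta_i eps_{t-i} with
Var(eps_t) = sigma^2, the variance is
  gamma(0) = sigma^2 * (1 + sum_i theta_i^2).
  sum_i theta_i^2 = (0.194)^2 + (-0.346)^2 = 0.037636 + 0.119716 = 0.157352.
  gamma(0) = 1 * (1 + 0.157352) = 1 * 1.157352 = 1.157352, which rounds to 1.1574.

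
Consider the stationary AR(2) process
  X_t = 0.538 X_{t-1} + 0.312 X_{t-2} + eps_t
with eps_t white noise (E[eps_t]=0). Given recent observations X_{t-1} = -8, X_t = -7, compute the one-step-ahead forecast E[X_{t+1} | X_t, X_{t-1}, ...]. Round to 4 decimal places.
E[X_{t+1} \mid \mathcal F_t] = -6.2620

For an AR(p) model X_t = c + sum_i phi_i X_{t-i} + eps_t, the
one-step-ahead conditional mean is
  E[X_{t+1} | X_t, ...] = c + sum_i phi_i X_{t+1-i}.
Substitute known values:
  E[X_{t+1} | ...] = (0.538) * (-7) + (0.312) * (-8)
                   = -6.2620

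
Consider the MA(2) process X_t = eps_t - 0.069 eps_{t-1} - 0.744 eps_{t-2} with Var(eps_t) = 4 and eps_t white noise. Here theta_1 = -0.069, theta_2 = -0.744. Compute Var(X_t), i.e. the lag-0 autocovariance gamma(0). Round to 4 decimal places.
\gamma(0) = 6.2332

For an MA(q) process X_t = eps_t + sum_i theta_i eps_{t-i} with
Var(eps_t) = sigma^2, the variance is
  gamma(0) = sigma^2 * (1 + sum_i theta_i^2).
  sum_i theta_i^2 = (-0.069)^2 + (-0.744)^2 = 0.004761 + 0.553536 = 0.558297.
  gamma(0) = 4 * (1 + 0.558297) = 4 * 1.558297 = 6.233188, which rounds to 6.2332.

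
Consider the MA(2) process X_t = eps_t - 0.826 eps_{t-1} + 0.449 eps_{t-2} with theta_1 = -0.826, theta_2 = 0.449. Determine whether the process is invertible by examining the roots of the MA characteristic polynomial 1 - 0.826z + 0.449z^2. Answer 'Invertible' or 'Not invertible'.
\text{Invertible}

The MA(q) characteristic polynomial is P(z) = 1 - 0.826z + 0.449z^2.
Invertibility requires all roots to lie outside the unit circle, i.e. |z| > 1 for every root.
Set 1 + (-0.826) z + (0.449) z^2 = 0, i.e. a z^2 + b z + c = 0 with a = 0.449, b = -0.826, c = 1.
Discriminant D = b^2 - 4ac = (-0.826)^2 - 4*(0.449)*1 = 0.682276 - (1.796) = -1.113724.
D < 0, so the roots are the complex-conjugate pair z = (-b +/- i sqrt(-D)) / (2a) = 0.9198 +/- 1.1752i.
For a conjugate pair |z|^2 = z * conj(z) = (product of roots) = c/a = 1/(0.449) = 2.227171, so |z| = sqrt(2.227171) = 1.4924 for both roots.
Moduli of all roots: 1.4924, 1.4924.
All moduli strictly greater than 1? Yes.
Verdict: Invertible.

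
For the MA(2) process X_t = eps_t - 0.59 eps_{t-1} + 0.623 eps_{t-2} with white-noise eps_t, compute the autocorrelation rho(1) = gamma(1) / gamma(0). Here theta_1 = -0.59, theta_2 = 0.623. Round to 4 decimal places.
\rho(1) = -0.5515

For an MA(q) process with theta_0 = 1, the autocovariance is
  gamma(k) = sigma^2 * sum_{i=0..q-k} theta_i * theta_{i+k},
and rho(k) = gamma(k) / gamma(0). Sigma^2 cancels.
  numerator   = (1)*(-0.59) + (-0.59)*(0.623) = -0.95757.
  denominator = (1)^2 + (-0.59)^2 + (0.623)^2 = 1.736229.
  rho(1) = -0.95757 / 1.736229 = -0.5515.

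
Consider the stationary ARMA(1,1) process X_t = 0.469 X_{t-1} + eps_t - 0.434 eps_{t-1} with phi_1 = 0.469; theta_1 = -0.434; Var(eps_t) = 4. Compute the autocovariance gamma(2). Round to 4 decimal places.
\gamma(2) = 0.0670

Multiply the model equation by X_{t-k} and take expectations. With theta_0 = psi_0 = 1 and psi_j the MA(infinity) weights, this gives
  gamma(k) - sum_i phi_i gamma(k-i) = c_k,
  c_k = sigma^2 * sum_{j=k..q} theta_j psi_{j-k}   (c_k = 0 for k > q),
using gamma(-m) = gamma(m).
psi-weights needed (psi_j = theta_j + sum_i phi_i psi_{j-i}):
  psi_1 = theta_1 + phi_1 = -0.434 + (0.469) = 0.035
Right-hand sides:
  c_0 = sigma^2 (1 + theta_1 psi_1) = 4 * (1 + (-0.434)(0.035)) = 4 * 0.98481 = 3.93924
  c_1 = sigma^2 theta_1 = 4 * (-0.434) = -1.736
  c_2 = 0
Equations for k = 0 and k = 1 (AR order 1):
  gamma(0) = phi_1 gamma(1) + c_0
  gamma(1) = phi_1 gamma(0) + c_1
Substituting the second into the first: gamma(0) (1 - phi_1^2) = c_0 + phi_1 c_1, so
  gamma(0) = (c_0 + phi_1 c_1) / (1 - phi_1^2) = (3.93924 + (0.469)(-1.736)) / (1 - (0.469)^2) = 3.125056 / 0.780039 = 4.006282.
  gamma(1) = phi_1 gamma(0) + c_1 = (0.469)(4.006282) + (-1.736) = 0.142946.
For k = 2 (> q): gamma(2) = phi_1 gamma(1) = (0.469)(0.142946) = 0.067042.
Therefore gamma(2) = 0.0670 (to 4 decimal places).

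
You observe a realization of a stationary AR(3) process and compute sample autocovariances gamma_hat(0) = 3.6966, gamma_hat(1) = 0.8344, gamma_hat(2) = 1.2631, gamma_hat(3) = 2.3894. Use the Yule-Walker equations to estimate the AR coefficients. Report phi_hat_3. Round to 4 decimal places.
\hat\phi_{3} = 0.6090

The Yule-Walker equations for an AR(p) process read, in matrix form,
  Gamma_p phi = r_p,   with   (Gamma_p)_{ij} = gamma(|i - j|),
                       (r_p)_i = gamma(i),   i,j = 1..p.
Substitute the sample gammas (Toeplitz matrix and right-hand side of size 3):
  Gamma_p = [[3.6966, 0.8344, 1.2631], [0.8344, 3.6966, 0.8344], [1.2631, 0.8344, 3.6966]]
  r_p     = [0.8344, 1.2631, 2.3894]
Written out (R1..R3):
  (R1) 3.6966 phi_1 + 0.8344 phi_2 + 1.2631 phi_3 = 0.8344
  (R2) 0.8344 phi_1 + 3.6966 phi_2 + 0.8344 phi_3 = 1.2631
  (R3) 1.2631 phi_1 + 0.8344 phi_2 + 3.6966 phi_3 = 2.3894
Gaussian elimination:
  R2 <- R2 - (0.8344/3.6966) R1 = R2 - (0.225721) R1:  3.508258 phi_2 + 0.549292 phi_3 = 1.074758
  R3 <- R3 - (1.2631/3.6966) R1 = R3 - (0.341692) R1:  0.549292 phi_2 + 3.265008 phi_3 = 2.104292
  R3 <- R3 - (0.549292/3.508258) R2 = R3 - (0.156571) R2:  3.179005 phi_3 = 1.936016
Back-substitution:
  phi_hat_3 = 1.936016 / 3.179005 = 0.609001
  phi_hat_2 = (1.074758 - (0.549292)(0.609001)) / 3.508258 = 0.210999
  phi_hat_1 = (0.8344 - (0.8344)(0.210999) - (1.2631)(0.609001)) / 3.6966 = -0.029997
So phi_hat = [-0.0300, 0.2110, 0.6090].
Therefore phi_hat_3 = 0.6090.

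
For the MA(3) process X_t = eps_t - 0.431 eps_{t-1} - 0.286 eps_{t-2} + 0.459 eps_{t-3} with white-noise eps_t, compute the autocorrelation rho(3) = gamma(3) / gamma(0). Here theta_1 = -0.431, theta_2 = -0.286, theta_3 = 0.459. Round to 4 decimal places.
\rho(3) = 0.3105

For an MA(q) process with theta_0 = 1, the autocovariance is
  gamma(k) = sigma^2 * sum_{i=0..q-k} theta_i * theta_{i+k},
and rho(k) = gamma(k) / gamma(0). Sigma^2 cancels.
  numerator   = (1)*(0.459) = 0.459.
  denominator = (1)^2 + (-0.431)^2 + (-0.286)^2 + (0.459)^2 = 1.478238.
  rho(3) = 0.459 / 1.478238 = 0.3105.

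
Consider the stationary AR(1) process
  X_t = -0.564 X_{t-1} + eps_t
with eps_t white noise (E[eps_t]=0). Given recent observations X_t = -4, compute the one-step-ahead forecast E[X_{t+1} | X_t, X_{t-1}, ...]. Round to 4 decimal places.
E[X_{t+1} \mid \mathcal F_t] = 2.2560

For an AR(p) model X_t = c + sum_i phi_i X_{t-i} + eps_t, the
one-step-ahead conditional mean is
  E[X_{t+1} | X_t, ...] = c + sum_i phi_i X_{t+1-i}.
Substitute known values:
  E[X_{t+1} | ...] = (-0.564) * (-4)
                   = 2.2560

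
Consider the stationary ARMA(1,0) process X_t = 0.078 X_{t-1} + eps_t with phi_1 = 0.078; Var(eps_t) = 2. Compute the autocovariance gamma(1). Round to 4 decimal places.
\gamma(1) = 0.1570

Multiply the model equation by X_{t-k} and take expectations. With theta_0 = psi_0 = 1 and psi_j the MA(infinity) weights, this gives
  gamma(k) - sum_i phi_i gamma(k-i) = c_k,
  c_k = sigma^2 * sum_{j=k..q} theta_j psi_{j-k}   (c_k = 0 for k > q),
using gamma(-m) = gamma(m).
Pure AR (q = 0): c_0 = sigma^2 = 2, c_k = 0 for k >= 1.
Equations for k = 0 and k = 1 (AR order 1):
  gamma(0) = phi_1 gamma(1) + c_0
  gamma(1) = phi_1 gamma(0) + c_1
Substituting the second into the first: gamma(0) (1 - phi_1^2) = c_0 + phi_1 c_1, so
  gamma(0) = c_0 / (1 - phi_1^2) = 2 / (1 - (0.078)^2) = 2 / 0.993916 = 2.012242.
  gamma(1) = phi_1 gamma(0) = (0.078)(2.012242) = 0.156955.
Therefore gamma(1) = 0.1570 (to 4 decimal places).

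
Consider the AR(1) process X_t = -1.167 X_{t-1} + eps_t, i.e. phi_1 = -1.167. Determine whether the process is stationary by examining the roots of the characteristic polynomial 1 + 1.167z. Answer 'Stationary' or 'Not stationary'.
\text{Not stationary}

The AR(p) characteristic polynomial is P(z) = 1 + 1.167z.
Stationarity requires all roots to lie outside the unit circle, i.e. |z| > 1 for every root.
This is linear in z: 1 + (1.167) z = 0  =>  z = -1/(1.167) = -0.856898,  |z| = 0.856898.
Moduli of all roots: 0.8569.
All moduli strictly greater than 1? No.
Verdict: Not stationary.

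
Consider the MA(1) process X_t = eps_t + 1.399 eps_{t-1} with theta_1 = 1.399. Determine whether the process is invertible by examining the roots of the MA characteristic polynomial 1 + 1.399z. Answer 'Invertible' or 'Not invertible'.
\text{Not invertible}

The MA(q) characteristic polynomial is P(z) = 1 + 1.399z.
Invertibility requires all roots to lie outside the unit circle, i.e. |z| > 1 for every root.
This is linear in z: 1 + (1.399) z = 0  =>  z = -1/(1.399) = -0.714796,  |z| = 0.714796.
Moduli of all roots: 0.7148.
All moduli strictly greater than 1? No.
Verdict: Not invertible.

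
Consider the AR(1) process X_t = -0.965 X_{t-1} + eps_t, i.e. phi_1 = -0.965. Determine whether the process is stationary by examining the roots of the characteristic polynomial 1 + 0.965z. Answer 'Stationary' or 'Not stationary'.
\text{Stationary}

The AR(p) characteristic polynomial is P(z) = 1 + 0.965z.
Stationarity requires all roots to lie outside the unit circle, i.e. |z| > 1 for every root.
This is linear in z: 1 + (0.965) z = 0  =>  z = -1/(0.965) = -1.036269,  |z| = 1.036269.
Moduli of all roots: 1.0363.
All moduli strictly greater than 1? Yes.
Verdict: Stationary.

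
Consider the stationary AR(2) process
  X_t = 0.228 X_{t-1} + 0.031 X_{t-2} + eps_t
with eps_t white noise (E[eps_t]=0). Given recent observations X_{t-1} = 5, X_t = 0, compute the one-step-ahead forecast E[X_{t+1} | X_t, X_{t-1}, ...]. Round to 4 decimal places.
E[X_{t+1} \mid \mathcal F_t] = 0.1550

For an AR(p) model X_t = c + sum_i phi_i X_{t-i} + eps_t, the
one-step-ahead conditional mean is
  E[X_{t+1} | X_t, ...] = c + sum_i phi_i X_{t+1-i}.
Substitute known values:
  E[X_{t+1} | ...] = (0.228) * (0) + (0.031) * (5)
                   = 0.1550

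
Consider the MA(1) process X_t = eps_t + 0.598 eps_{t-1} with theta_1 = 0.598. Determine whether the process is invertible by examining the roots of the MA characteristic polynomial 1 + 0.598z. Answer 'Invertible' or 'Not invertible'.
\text{Invertible}

The MA(q) characteristic polynomial is P(z) = 1 + 0.598z.
Invertibility requires all roots to lie outside the unit circle, i.e. |z| > 1 for every root.
This is linear in z: 1 + (0.598) z = 0  =>  z = -1/(0.598) = -1.672241,  |z| = 1.672241.
Moduli of all roots: 1.6722.
All moduli strictly greater than 1? Yes.
Verdict: Invertible.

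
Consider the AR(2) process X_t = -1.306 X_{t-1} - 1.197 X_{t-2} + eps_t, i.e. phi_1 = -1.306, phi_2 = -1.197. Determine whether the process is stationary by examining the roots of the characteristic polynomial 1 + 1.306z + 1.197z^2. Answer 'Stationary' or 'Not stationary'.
\text{Not stationary}

The AR(p) characteristic polynomial is P(z) = 1 + 1.306z + 1.197z^2.
Stationarity requires all roots to lie outside the unit circle, i.e. |z| > 1 for every root.
Set 1 + (1.306) z + (1.197) z^2 = 0, i.e. a z^2 + b z + c = 0 with a = 1.197, b = 1.306, c = 1.
Discriminant D = b^2 - 4ac = (1.306)^2 - 4*(1.197)*1 = 1.705636 - (4.788) = -3.082364.
D < 0, so the roots are the complex-conjugate pair z = (-b +/- i sqrt(-D)) / (2a) = -0.5455 +/- 0.7334i.
For a conjugate pair |z|^2 = z * conj(z) = (product of roots) = c/a = 1/(1.197) = 0.835422, so |z| = sqrt(0.835422) = 0.914 for both roots.
Moduli of all roots: 0.9140, 0.9140.
All moduli strictly greater than 1? No.
Verdict: Not stationary.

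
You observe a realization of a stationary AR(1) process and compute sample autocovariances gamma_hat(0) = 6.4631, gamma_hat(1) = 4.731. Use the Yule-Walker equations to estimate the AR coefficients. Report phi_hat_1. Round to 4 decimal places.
\hat\phi_{1} = 0.7320

The Yule-Walker equations for an AR(p) process read, in matrix form,
  Gamma_p phi = r_p,   with   (Gamma_p)_{ij} = gamma(|i - j|),
                       (r_p)_i = gamma(i),   i,j = 1..p.
Substitute the sample gammas (Toeplitz matrix and right-hand side of size 1):
  Gamma_p = [[6.4631]]
  r_p     = [4.731]
With p = 1 this is the single equation gamma(0) phi_1 = gamma(1):
  phi_hat_1 = gamma(1) / gamma(0) = 4.731 / 6.4631 = 0.7320.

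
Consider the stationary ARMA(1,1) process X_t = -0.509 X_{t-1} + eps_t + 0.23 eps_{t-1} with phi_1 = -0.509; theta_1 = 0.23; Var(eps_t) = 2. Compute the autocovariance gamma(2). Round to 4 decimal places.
\gamma(2) = 0.3385

Multiply the model equation by X_{t-k} and take expectations. With theta_0 = psi_0 = 1 and psi_j the MA(infinity) weights, this gives
  gamma(k) - sum_i phi_i gamma(k-i) = c_k,
  c_k = sigma^2 * sum_{j=k..q} theta_j psi_{j-k}   (c_k = 0 for k > q),
using gamma(-m) = gamma(m).
psi-weights needed (psi_j = theta_j + sum_i phi_i psi_{j-i}):
  psi_1 = theta_1 + phi_1 = 0.23 + (-0.509) = -0.279
Right-hand sides:
  c_0 = sigma^2 (1 + theta_1 psi_1) = 2 * (1 + (0.23)(-0.279)) = 2 * 0.93583 = 1.87166
  c_1 = sigma^2 theta_1 = 2 * (0.23) = 0.46
  c_2 = 0
Equations for k = 0 and k = 1 (AR order 1):
  gamma(0) = phi_1 gamma(1) + c_0
  gamma(1) = phi_1 gamma(0) + c_1
Substituting the second into the first: gamma(0) (1 - phi_1^2) = c_0 + phi_1 c_1, so
  gamma(0) = (c_0 + phi_1 c_1) / (1 - phi_1^2) = (1.87166 + (-0.509)(0.46)) / (1 - (-0.509)^2) = 1.63752 / 0.740919 = 2.21012.
  gamma(1) = phi_1 gamma(0) + c_1 = (-0.509)(2.21012) + (0.46) = -0.664951.
For k = 2 (> q): gamma(2) = phi_1 gamma(1) = (-0.509)(-0.664951) = 0.33846.
Therefore gamma(2) = 0.3385 (to 4 decimal places).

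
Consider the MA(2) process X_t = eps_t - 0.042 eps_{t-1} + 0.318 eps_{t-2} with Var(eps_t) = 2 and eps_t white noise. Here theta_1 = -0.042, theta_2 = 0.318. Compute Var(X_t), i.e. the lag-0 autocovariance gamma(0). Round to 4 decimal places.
\gamma(0) = 2.2058

For an MA(q) process X_t = eps_t + sum_i theta_i eps_{t-i} with
Var(eps_t) = sigma^2, the variance is
  gamma(0) = sigma^2 * (1 + sum_i theta_i^2).
  sum_i theta_i^2 = (-0.042)^2 + (0.318)^2 = 0.001764 + 0.101124 = 0.102888.
  gamma(0) = 2 * (1 + 0.102888) = 2 * 1.102888 = 2.205776, which rounds to 2.2058.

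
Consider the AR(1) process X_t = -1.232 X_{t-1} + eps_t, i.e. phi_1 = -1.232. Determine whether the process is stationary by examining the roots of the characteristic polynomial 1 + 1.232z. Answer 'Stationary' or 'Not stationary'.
\text{Not stationary}

The AR(p) characteristic polynomial is P(z) = 1 + 1.232z.
Stationarity requires all roots to lie outside the unit circle, i.e. |z| > 1 for every root.
This is linear in z: 1 + (1.232) z = 0  =>  z = -1/(1.232) = -0.811688,  |z| = 0.811688.
Moduli of all roots: 0.8117.
All moduli strictly greater than 1? No.
Verdict: Not stationary.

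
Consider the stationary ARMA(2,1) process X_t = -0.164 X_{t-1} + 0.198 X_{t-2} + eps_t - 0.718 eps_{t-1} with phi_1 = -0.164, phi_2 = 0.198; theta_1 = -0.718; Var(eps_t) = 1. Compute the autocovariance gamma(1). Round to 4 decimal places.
\gamma(1) = -1.2971

Multiply the model equation by X_{t-k} and take expectations. With theta_0 = psi_0 = 1 and psi_j the MA(infinity) weights, this gives
  gamma(k) - sum_i phi_i gamma(k-i) = c_k,
  c_k = sigma^2 * sum_{j=k..q} theta_j psi_{j-k}   (c_k = 0 for k > q),
using gamma(-m) = gamma(m).
psi-weights needed (psi_j = theta_j + sum_i phi_i psi_{j-i}):
  psi_1 = theta_1 + phi_1 = -0.718 + (-0.164) = -0.882
Right-hand sides:
  c_0 = sigma^2 (1 + theta_1 psi_1) = 1 * (1 + (-0.718)(-0.882)) = 1 * 1.633276 = 1.633276
  c_1 = sigma^2 theta_1 = 1 * (-0.718) = -0.718
  c_2 = 0
Equations for k = 0, 1, 2 (AR order 2, c_2 = 0):
  (E0) gamma(0) = phi_1 gamma(1) + phi_2 gamma(2) + c_0
  (E1) gamma(1) = phi_1 gamma(0) + phi_2 gamma(1) + c_1
  (E2) gamma(2) = phi_1 gamma(1) + phi_2 gamma(0)
From (E1): gamma(1) = A gamma(0) + B with
  A = phi_1 / (1 - phi_2) = -0.164 / 0.802 = -0.204489,   B = c_1 / (1 - phi_2) = -0.718 / 0.802 = -0.895262.
Insert (E2) into (E0): gamma(0) (1 - phi_2^2) = phi_1 (1 + phi_2) gamma(1) + c_0.
  phi_1 (1 + phi_2) = (-0.164)(1.198) = -0.196472,   1 - phi_2^2 = 0.960796.
Replace gamma(1) by A gamma(0) + B and collect gamma(0):
  gamma(0) [0.960796 - (-0.196472)(-0.204489)] = (-0.196472)(-0.895262) + 1.633276
  gamma(0) * 0.92062 = 1.80917
  gamma(0) = 1.80917 / 0.92062 = 1.965165.
  gamma(1) = A gamma(0) + B = (-0.204489)(1.965165) + (-0.895262) = -1.297116.
Therefore gamma(1) = -1.2971 (to 4 decimal places).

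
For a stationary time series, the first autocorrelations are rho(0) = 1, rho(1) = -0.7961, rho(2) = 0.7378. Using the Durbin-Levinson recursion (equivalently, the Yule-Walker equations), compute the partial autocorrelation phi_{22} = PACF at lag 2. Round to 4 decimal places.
\phi_{22} = 0.2840

The PACF at lag k is phi_{kk}, the last component of the solution
to the Yule-Walker system G_k phi = r_k where
  (G_k)_{ij} = rho(|i - j|), (r_k)_i = rho(i), i,j = 1..k.
Equivalently, Durbin-Levinson gives phi_{kk} iteratively:
  phi_{11} = rho(1)
  phi_{kk} = [rho(k) - sum_{j=1..k-1} phi_{k-1,j} rho(k-j)]
            / [1 - sum_{j=1..k-1} phi_{k-1,j} rho(j)],
  phi_{k,j} = phi_{k-1,j} - phi_{kk} phi_{k-1,k-j},  j = 1..k-1.
Step k = 1:
  phi_11 = rho(1) = -0.7961.
Step k = 2:
  phi_22 = [rho(2) - phi_11 rho(1)] / [1 - phi_11 rho(1)] = [0.7378 - (-0.7961)(-0.7961)] / [1 - (-0.7961)(-0.7961)]
         = 0.10402479 / 0.36622479 = 0.284.
Therefore phi_{22} = 0.2840.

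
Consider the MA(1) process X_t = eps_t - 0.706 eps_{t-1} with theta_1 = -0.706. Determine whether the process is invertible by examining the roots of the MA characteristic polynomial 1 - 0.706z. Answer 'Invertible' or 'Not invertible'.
\text{Invertible}

The MA(q) characteristic polynomial is P(z) = 1 - 0.706z.
Invertibility requires all roots to lie outside the unit circle, i.e. |z| > 1 for every root.
This is linear in z: 1 + (-0.706) z = 0  =>  z = -1/(-0.706) = 1.416431,  |z| = 1.416431.
Moduli of all roots: 1.4164.
All moduli strictly greater than 1? Yes.
Verdict: Invertible.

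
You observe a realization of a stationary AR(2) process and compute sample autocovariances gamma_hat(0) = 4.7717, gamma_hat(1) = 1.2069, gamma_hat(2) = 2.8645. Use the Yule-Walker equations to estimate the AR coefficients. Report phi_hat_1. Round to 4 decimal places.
\hat\phi_{1} = 0.1080

The Yule-Walker equations for an AR(p) process read, in matrix form,
  Gamma_p phi = r_p,   with   (Gamma_p)_{ij} = gamma(|i - j|),
                       (r_p)_i = gamma(i),   i,j = 1..p.
Substitute the sample gammas (Toeplitz matrix and right-hand side of size 2):
  Gamma_p = [[4.7717, 1.2069], [1.2069, 4.7717]]
  r_p     = [1.2069, 2.8645]
Written out:
  4.7717 phi_1 + 1.2069 phi_2 = 1.2069
  1.2069 phi_1 + 4.7717 phi_2 = 2.8645
Solve by Cramer's rule:
  det = gamma(0)^2 - gamma(1)^2 = (4.7717)^2 - (1.2069)^2 = 22.76912089 - 1.45660761 = 21.31251328
  phi_hat_1 = [gamma(1) gamma(0) - gamma(1) gamma(2)] / det = [(1.2069)(4.7717) - (1.2069)(2.8645)] / 21.31251328 = 2.30179968 / 21.31251328 = 0.108
  phi_hat_2 = [gamma(0) gamma(2) - gamma(1)^2] / det = [(4.7717)(2.8645) - (1.2069)^2] / 21.31251328 = 12.21192704 / 21.31251328 = 0.573
So phi_hat = [0.1080, 0.5730].
Therefore phi_hat_1 = 0.1080.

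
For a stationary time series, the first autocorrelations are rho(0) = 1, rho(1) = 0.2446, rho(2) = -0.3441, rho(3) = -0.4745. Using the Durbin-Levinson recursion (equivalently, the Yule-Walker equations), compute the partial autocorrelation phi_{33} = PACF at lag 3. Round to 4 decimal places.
\phi_{33} = -0.3249

The PACF at lag k is phi_{kk}, the last component of the solution
to the Yule-Walker system G_k phi = r_k where
  (G_k)_{ij} = rho(|i - j|), (r_k)_i = rho(i), i,j = 1..k.
Equivalently, Durbin-Levinson gives phi_{kk} iteratively:
  phi_{11} = rho(1)
  phi_{kk} = [rho(k) - sum_{j=1..k-1} phi_{k-1,j} rho(k-j)]
            / [1 - sum_{j=1..k-1} phi_{k-1,j} rho(j)],
  phi_{k,j} = phi_{k-1,j} - phi_{kk} phi_{k-1,k-j},  j = 1..k-1.
Step k = 1:
  phi_11 = rho(1) = 0.2446.
Step k = 2:
  phi_22 = [rho(2) - phi_11 rho(1)] / [1 - phi_11 rho(1)] = [-0.3441 - (0.2446)(0.2446)] / [1 - (0.2446)(0.2446)]
         = -0.40392916 / 0.94017084 = -0.429634.
  Update: phi_21 = phi_11 - phi_22 phi_11 = 0.2446 - (-0.429634)(0.2446) = 0.349688.
Step k = 3:
  phi_33 = [rho(3) - phi_21 rho(2) - phi_22 rho(1)] / [1 - phi_21 rho(1) - phi_22 rho(2)]
    numerator   = -0.4745 - (0.349688)(-0.3441) - (-0.429634)(0.2446) = -0.24908379
    denominator = 1 - (0.349688)(0.2446) - (-0.429634)(-0.3441) = 0.76662922
  phi_33 = -0.24908379 / 0.76662922 = -0.3249.
Therefore phi_{33} = -0.3249.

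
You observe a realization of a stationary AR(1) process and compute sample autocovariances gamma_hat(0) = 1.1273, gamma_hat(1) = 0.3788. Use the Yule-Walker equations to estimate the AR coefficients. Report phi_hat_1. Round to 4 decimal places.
\hat\phi_{1} = 0.3360

The Yule-Walker equations for an AR(p) process read, in matrix form,
  Gamma_p phi = r_p,   with   (Gamma_p)_{ij} = gamma(|i - j|),
                       (r_p)_i = gamma(i),   i,j = 1..p.
Substitute the sample gammas (Toeplitz matrix and right-hand side of size 1):
  Gamma_p = [[1.1273]]
  r_p     = [0.3788]
With p = 1 this is the single equation gamma(0) phi_1 = gamma(1):
  phi_hat_1 = gamma(1) / gamma(0) = 0.3788 / 1.1273 = 0.3360.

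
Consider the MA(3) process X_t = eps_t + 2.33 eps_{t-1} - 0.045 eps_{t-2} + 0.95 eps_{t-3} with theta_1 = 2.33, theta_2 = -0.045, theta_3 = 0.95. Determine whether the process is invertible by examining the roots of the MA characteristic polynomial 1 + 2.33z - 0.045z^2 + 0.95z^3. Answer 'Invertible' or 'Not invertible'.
\text{Not invertible}

The MA(q) characteristic polynomial is P(z) = 1 + 2.33z - 0.045z^2 + 0.95z^3.
Invertibility requires all roots to lie outside the unit circle, i.e. |z| > 1 for every root.
Degree 3: look for a simple real root z0 first, then factor out (1 - z/z0) and solve the remaining quadratic.
Testing z0 = -0.4: P(-0.4) = 1 + (2.33)(-0.4) + (-0.045)(-0.4)^2 + (0.95)(-0.4)^3
  = 1 + (-0.932) + (-0.0072) + (-0.0608) = 0.  So z_0 = -0.4 is a root, |z_0| = 0.4.
Divide out the factor (1 + 2.5 z) = (1 - z/z0) (since 1/z0 = -2.5):
  P(z) = (1 + 2.5 z)(1 + (-0.17) z + (0.38) z^2)
  [check: z-coef -0.17 - (-2.5) = 2.33; z^2-coef 0.38 - (-2.5)(-0.17) = -0.045; z^3-coef -(-2.5)(0.38) = 0.95.]
Remaining roots from the quadratic factor 1 + (-0.17) z + (0.38) z^2:
  Set 1 + (-0.17) z + (0.38) z^2 = 0, i.e. a z^2 + b z + c = 0 with a = 0.38, b = -0.17, c = 1.
  Discriminant D = b^2 - 4ac = (-0.17)^2 - 4*(0.38)*1 = 0.0289 - (1.52) = -1.4911.
  D < 0, so the roots are the complex-conjugate pair z = (-b +/- i sqrt(-D)) / (2a) = 0.2237 +/- 1.6067i.
  For a conjugate pair |z|^2 = z * conj(z) = (product of roots) = c/a = 1/(0.38) = 2.631579, so |z| = sqrt(2.631579) = 1.6222 for both roots.
Moduli of all roots: 0.4000, 1.6222, 1.6222.
All moduli strictly greater than 1? No.
Verdict: Not invertible.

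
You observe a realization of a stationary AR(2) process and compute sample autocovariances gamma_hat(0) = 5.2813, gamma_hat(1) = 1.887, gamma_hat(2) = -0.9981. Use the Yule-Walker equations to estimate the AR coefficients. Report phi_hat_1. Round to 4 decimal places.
\hat\phi_{1} = 0.4870

The Yule-Walker equations for an AR(p) process read, in matrix form,
  Gamma_p phi = r_p,   with   (Gamma_p)_{ij} = gamma(|i - j|),
                       (r_p)_i = gamma(i),   i,j = 1..p.
Substitute the sample gammas (Toeplitz matrix and right-hand side of size 2):
  Gamma_p = [[5.2813, 1.887], [1.887, 5.2813]]
  r_p     = [1.887, -0.9981]
Written out:
  5.2813 phi_1 + 1.887 phi_2 = 1.887
  1.887 phi_1 + 5.2813 phi_2 = -0.9981
Solve by Cramer's rule:
  det = gamma(0)^2 - gamma(1)^2 = (5.2813)^2 - (1.887)^2 = 27.89212969 - 3.560769 = 24.33136069
  phi_hat_1 = [gamma(1) gamma(0) - gamma(1) gamma(2)] / det = [(1.887)(5.2813) - (1.887)(-0.9981)] / 24.33136069 = 11.8492278 / 24.33136069 = 0.487
  phi_hat_2 = [gamma(0) gamma(2) - gamma(1)^2] / det = [(5.2813)(-0.9981) - (1.887)^2] / 24.33136069 = -8.83203453 / 24.33136069 = -0.363
So phi_hat = [0.4870, -0.3630].
Therefore phi_hat_1 = 0.4870.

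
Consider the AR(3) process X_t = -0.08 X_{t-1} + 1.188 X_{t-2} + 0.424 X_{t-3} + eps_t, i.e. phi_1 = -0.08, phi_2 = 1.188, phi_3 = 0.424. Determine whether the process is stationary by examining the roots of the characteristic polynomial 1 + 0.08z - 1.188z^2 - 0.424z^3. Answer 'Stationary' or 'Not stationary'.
\text{Not stationary}

The AR(p) characteristic polynomial is P(z) = 1 + 0.08z - 1.188z^2 - 0.424z^3.
Stationarity requires all roots to lie outside the unit circle, i.e. |z| > 1 for every root.
Degree 3: look for a simple real root z0 first, then factor out (1 - z/z0) and solve the remaining quadratic.
Testing z0 = -2.5: P(-2.5) = 1 + (0.08)(-2.5) + (-1.188)(-2.5)^2 + (-0.424)(-2.5)^3
  = 1 + (-0.2) + (-7.425) + (6.625) = 0.  So z_0 = -2.5 is a root, |z_0| = 2.5.
Divide out the factor (1 + 0.4 z) = (1 - z/z0) (since 1/z0 = -0.4):
  P(z) = (1 + 0.4 z)(1 + (-0.32) z + (-1.06) z^2)
  [check: z-coef -0.32 - (-0.4) = 0.08; z^2-coef -1.06 - (-0.4)(-0.32) = -1.188; z^3-coef -(-0.4)(-1.06) = -0.424.]
Remaining roots from the quadratic factor 1 + (-0.32) z + (-1.06) z^2:
  Set 1 + (-0.32) z + (-1.06) z^2 = 0, i.e. a z^2 + b z + c = 0 with a = -1.06, b = -0.32, c = 1.
  Discriminant D = b^2 - 4ac = (-0.32)^2 - 4*(-1.06)*1 = 0.1024 - (-4.24) = 4.3424.
  D >= 0, so the roots are real: z = (-b +/- sqrt(D)) / (2a) = (0.32 +/- 2.083843) / (-2.12).
    z_1 = (0.32 + 2.083843) / (-2.12) = -1.1339,   |z_1| = 1.1339.
    z_2 = (0.32 - 2.083843) / (-2.12) = 0.832,   |z_2| = 0.832.
Moduli of all roots: 2.5000, 1.1339, 0.8320.
All moduli strictly greater than 1? No.
Verdict: Not stationary.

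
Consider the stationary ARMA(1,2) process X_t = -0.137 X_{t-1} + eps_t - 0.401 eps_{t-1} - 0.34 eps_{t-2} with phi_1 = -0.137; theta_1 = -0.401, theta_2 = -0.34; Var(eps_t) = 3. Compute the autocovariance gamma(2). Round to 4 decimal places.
\gamma(2) = -0.8537

Multiply the model equation by X_{t-k} and take expectations. With theta_0 = psi_0 = 1 and psi_j the MA(infinity) weights, this gives
  gamma(k) - sum_i phi_i gamma(k-i) = c_k,
  c_k = sigma^2 * sum_{j=k..q} theta_j psi_{j-k}   (c_k = 0 for k > q),
using gamma(-m) = gamma(m).
psi-weights needed (psi_j = theta_j + sum_i phi_i psi_{j-i}):
  psi_1 = theta_1 + phi_1 = -0.401 + (-0.137) = -0.538
  psi_2 = theta_2 + phi_1 psi_1 = -0.34 + (-0.137)(-0.538) = -0.266294
Right-hand sides:
  c_0 = sigma^2 (1 + theta_1 psi_1 + theta_2 psi_2) = 3 * (1 + (-0.401)(-0.538) + (-0.34)(-0.266294)) = 3 * 1.306278 = 3.918834
  c_1 = sigma^2 (theta_1 + theta_2 psi_1) = 3 * (-0.401 + (-0.34)(-0.538)) = -0.65424
  c_2 = sigma^2 theta_2 = 3 * (-0.34) = -1.02
Equations for k = 0 and k = 1 (AR order 1):
  gamma(0) = phi_1 gamma(1) + c_0
  gamma(1) = phi_1 gamma(0) + c_1
Substituting the second into the first: gamma(0) (1 - phi_1^2) = c_0 + phi_1 c_1, so
  gamma(0) = (c_0 + phi_1 c_1) / (1 - phi_1^2) = (3.918834 + (-0.137)(-0.65424)) / (1 - (-0.137)^2) = 4.008465 / 0.981231 = 4.085139.
  gamma(1) = phi_1 gamma(0) + c_1 = (-0.137)(4.085139) + (-0.65424) = -1.213904.
For k = 2: gamma(2) = phi_1 gamma(1) + c_2
  = (-0.137)(-1.213904) + (-1.02) = -0.853695.
Therefore gamma(2) = -0.8537 (to 4 decimal places).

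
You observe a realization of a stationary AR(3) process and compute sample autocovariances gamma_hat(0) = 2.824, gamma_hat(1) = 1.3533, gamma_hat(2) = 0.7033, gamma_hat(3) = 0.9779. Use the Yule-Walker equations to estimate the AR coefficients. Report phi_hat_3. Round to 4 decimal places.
\hat\phi_{3} = 0.2830

The Yule-Walker equations for an AR(p) process read, in matrix form,
  Gamma_p phi = r_p,   with   (Gamma_p)_{ij} = gamma(|i - j|),
                       (r_p)_i = gamma(i),   i,j = 1..p.
Substitute the sample gammas (Toeplitz matrix and right-hand side of size 3):
  Gamma_p = [[2.824, 1.3533, 0.7033], [1.3533, 2.824, 1.3533], [0.7033, 1.3533, 2.824]]
  r_p     = [1.3533, 0.7033, 0.9779]
Written out (R1..R3):
  (R1) 2.824 phi_1 + 1.3533 phi_2 + 0.7033 phi_3 = 1.3533
  (R2) 1.3533 phi_1 + 2.824 phi_2 + 1.3533 phi_3 = 0.7033
  (R3) 0.7033 phi_1 + 1.3533 phi_2 + 2.824 phi_3 = 0.9779
Gaussian elimination:
  R2 <- R2 - (1.3533/2.824) R1 = R2 - (0.479214) R1:  2.17548 phi_2 + 1.016269 phi_3 = 0.05478
  R3 <- R3 - (0.7033/2.824) R1 = R3 - (0.249044) R1:  1.016269 phi_2 + 2.648847 phi_3 = 0.640869
  R3 <- R3 - (1.016269/2.17548) R2 = R3 - (0.467147) R2:  2.1741 phi_3 = 0.615279
Back-substitution:
  phi_hat_3 = 0.615279 / 2.1741 = 0.283004
  phi_hat_2 = (0.05478 - (1.016269)(0.283004)) / 2.17548 = -0.107024
  phi_hat_1 = (1.3533 - (1.3533)(-0.107024) - (0.7033)(0.283004)) / 2.824 = 0.460021
So phi_hat = [0.4600, -0.1070, 0.2830].
Therefore phi_hat_3 = 0.2830.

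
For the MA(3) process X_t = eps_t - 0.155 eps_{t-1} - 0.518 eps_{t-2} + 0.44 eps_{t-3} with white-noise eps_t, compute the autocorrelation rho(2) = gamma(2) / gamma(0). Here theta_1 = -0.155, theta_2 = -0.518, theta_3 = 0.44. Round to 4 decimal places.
\rho(2) = -0.3945

For an MA(q) process with theta_0 = 1, the autocovariance is
  gamma(k) = sigma^2 * sum_{i=0..q-k} theta_i * theta_{i+k},
and rho(k) = gamma(k) / gamma(0). Sigma^2 cancels.
  numerator   = (1)*(-0.518) + (-0.155)*(0.44) = -0.5862.
  denominator = (1)^2 + (-0.155)^2 + (-0.518)^2 + (0.44)^2 = 1.485949.
  rho(2) = -0.5862 / 1.485949 = -0.3945.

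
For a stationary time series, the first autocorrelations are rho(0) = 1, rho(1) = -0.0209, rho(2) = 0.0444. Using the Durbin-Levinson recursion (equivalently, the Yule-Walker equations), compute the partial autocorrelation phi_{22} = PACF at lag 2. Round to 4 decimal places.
\phi_{22} = 0.0440

The PACF at lag k is phi_{kk}, the last component of the solution
to the Yule-Walker system G_k phi = r_k where
  (G_k)_{ij} = rho(|i - j|), (r_k)_i = rho(i), i,j = 1..k.
Equivalently, Durbin-Levinson gives phi_{kk} iteratively:
  phi_{11} = rho(1)
  phi_{kk} = [rho(k) - sum_{j=1..k-1} phi_{k-1,j} rho(k-j)]
            / [1 - sum_{j=1..k-1} phi_{k-1,j} rho(j)],
  phi_{k,j} = phi_{k-1,j} - phi_{kk} phi_{k-1,k-j},  j = 1..k-1.
Step k = 1:
  phi_11 = rho(1) = -0.0209.
Step k = 2:
  phi_22 = [rho(2) - phi_11 rho(1)] / [1 - phi_11 rho(1)] = [0.0444 - (-0.0209)(-0.0209)] / [1 - (-0.0209)(-0.0209)]
         = 0.04396319 / 0.99956319 = 0.044.
Therefore phi_{22} = 0.0440.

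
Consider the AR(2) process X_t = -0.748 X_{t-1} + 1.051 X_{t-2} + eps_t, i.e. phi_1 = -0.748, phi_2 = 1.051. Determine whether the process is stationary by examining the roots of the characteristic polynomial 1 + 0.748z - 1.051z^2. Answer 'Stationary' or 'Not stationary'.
\text{Not stationary}

The AR(p) characteristic polynomial is P(z) = 1 + 0.748z - 1.051z^2.
Stationarity requires all roots to lie outside the unit circle, i.e. |z| > 1 for every root.
Set 1 + (0.748) z + (-1.051) z^2 = 0, i.e. a z^2 + b z + c = 0 with a = -1.051, b = 0.748, c = 1.
Discriminant D = b^2 - 4ac = (0.748)^2 - 4*(-1.051)*1 = 0.559504 - (-4.204) = 4.763504.
D >= 0, so the roots are real: z = (-b +/- sqrt(D)) / (2a) = (-0.748 +/- 2.182545) / (-2.102).
  z_1 = (-0.748 + 2.182545) / (-2.102) = -0.6825,   |z_1| = 0.6825.
  z_2 = (-0.748 - 2.182545) / (-2.102) = 1.3942,   |z_2| = 1.3942.
Moduli of all roots: 0.6825, 1.3942.
All moduli strictly greater than 1? No.
Verdict: Not stationary.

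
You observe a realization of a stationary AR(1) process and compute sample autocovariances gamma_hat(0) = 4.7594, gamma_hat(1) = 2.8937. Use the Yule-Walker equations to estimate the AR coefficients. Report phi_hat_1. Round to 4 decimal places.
\hat\phi_{1} = 0.6080

The Yule-Walker equations for an AR(p) process read, in matrix form,
  Gamma_p phi = r_p,   with   (Gamma_p)_{ij} = gamma(|i - j|),
                       (r_p)_i = gamma(i),   i,j = 1..p.
Substitute the sample gammas (Toeplitz matrix and right-hand side of size 1):
  Gamma_p = [[4.7594]]
  r_p     = [2.8937]
With p = 1 this is the single equation gamma(0) phi_1 = gamma(1):
  phi_hat_1 = gamma(1) / gamma(0) = 2.8937 / 4.7594 = 0.6080.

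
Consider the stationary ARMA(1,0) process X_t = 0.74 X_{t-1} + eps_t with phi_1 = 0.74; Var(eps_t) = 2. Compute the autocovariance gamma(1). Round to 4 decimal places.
\gamma(1) = 3.2714

Multiply the model equation by X_{t-k} and take expectations. With theta_0 = psi_0 = 1 and psi_j the MA(infinity) weights, this gives
  gamma(k) - sum_i phi_i gamma(k-i) = c_k,
  c_k = sigma^2 * sum_{j=k..q} theta_j psi_{j-k}   (c_k = 0 for k > q),
using gamma(-m) = gamma(m).
Pure AR (q = 0): c_0 = sigma^2 = 2, c_k = 0 for k >= 1.
Equations for k = 0 and k = 1 (AR order 1):
  gamma(0) = phi_1 gamma(1) + c_0
  gamma(1) = phi_1 gamma(0) + c_1
Substituting the second into the first: gamma(0) (1 - phi_1^2) = c_0 + phi_1 c_1, so
  gamma(0) = c_0 / (1 - phi_1^2) = 2 / (1 - (0.74)^2) = 2 / 0.4524 = 4.420866.
  gamma(1) = phi_1 gamma(0) = (0.74)(4.420866) = 3.271441.
Therefore gamma(1) = 3.2714 (to 4 decimal places).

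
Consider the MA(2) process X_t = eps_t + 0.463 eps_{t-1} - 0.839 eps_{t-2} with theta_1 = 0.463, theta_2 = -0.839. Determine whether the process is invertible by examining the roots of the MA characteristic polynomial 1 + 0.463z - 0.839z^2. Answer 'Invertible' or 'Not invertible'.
\text{Not invertible}

The MA(q) characteristic polynomial is P(z) = 1 + 0.463z - 0.839z^2.
Invertibility requires all roots to lie outside the unit circle, i.e. |z| > 1 for every root.
Set 1 + (0.463) z + (-0.839) z^2 = 0, i.e. a z^2 + b z + c = 0 with a = -0.839, b = 0.463, c = 1.
Discriminant D = b^2 - 4ac = (0.463)^2 - 4*(-0.839)*1 = 0.214369 - (-3.356) = 3.570369.
D >= 0, so the roots are real: z = (-b +/- sqrt(D)) / (2a) = (-0.463 +/- 1.889542) / (-1.678).
  z_1 = (-0.463 + 1.889542) / (-1.678) = -0.8501,   |z_1| = 0.8501.
  z_2 = (-0.463 - 1.889542) / (-1.678) = 1.402,   |z_2| = 1.402.
Moduli of all roots: 0.8501, 1.4020.
All moduli strictly greater than 1? No.
Verdict: Not invertible.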